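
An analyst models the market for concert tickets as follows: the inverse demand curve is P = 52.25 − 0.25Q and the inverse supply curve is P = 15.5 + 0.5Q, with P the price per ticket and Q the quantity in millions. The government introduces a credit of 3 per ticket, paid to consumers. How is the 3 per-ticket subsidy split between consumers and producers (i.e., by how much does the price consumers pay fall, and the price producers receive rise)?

Rewrite in direct form: Qd = 209 − 4P and Qs = 2P − 31.
Before the subsidy: set 209 − 4P = 2P − 31 → P* = 40, Q* = 49.
With a per-unit subsidy paid to consumers, each effectively pays P − 3, so demand becomes Qd = 209 − 4(P − 3).
Solving gives Q = 53 with consumers paying 39 and producers receiving 42 (the 3 wedge).
Gain to consumers: 1; to producers: 2. (They sum to 3.)

Consumers gain 1 per ticket; producers gain 2 per ticket.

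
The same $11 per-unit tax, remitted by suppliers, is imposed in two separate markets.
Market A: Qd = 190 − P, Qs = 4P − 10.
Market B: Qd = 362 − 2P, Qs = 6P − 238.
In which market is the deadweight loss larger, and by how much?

Market A: pre-tax P* = $40, Q* = 150; post-tax Q = 141.2; deadweight loss = $48.4.
Market B: pre-tax P* = $75, Q* = 212; post-tax Q = 195.5; deadweight loss = $90.75.
Difference: $48.4 vs $90.75 → market B is larger by $42.35.

Market B, by $42.35.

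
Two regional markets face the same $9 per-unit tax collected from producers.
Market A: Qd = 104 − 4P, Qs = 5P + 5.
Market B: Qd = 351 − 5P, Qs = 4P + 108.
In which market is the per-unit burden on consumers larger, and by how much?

Market A, by $1.

Market A: pre-tax P* = $11, Q* = 60; post-tax Q = 40; per-unit burden on consumers = $5.
Market B: pre-tax P* = $27, Q* = 216; post-tax Q = 196; per-unit burden on consumers = $4.
Difference: $5 vs $4 → market A is larger by $1.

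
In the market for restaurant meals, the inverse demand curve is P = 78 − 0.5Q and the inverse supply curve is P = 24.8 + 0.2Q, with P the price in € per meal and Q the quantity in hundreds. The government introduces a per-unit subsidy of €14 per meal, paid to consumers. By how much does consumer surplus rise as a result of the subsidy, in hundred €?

Consumer surplus rises by €860 hundred.

Inverting to Q(P) form: Qd = 156 − 2P; Qs = 5P − 124.
Without the subsidy, 156 − 2P = 5P − 124 gives 7P = 280, so P* = €40 and Q* = 76.
With a per-unit subsidy paid to consumers, each effectively pays P − 14, so demand becomes Qd = 156 − 2(P − 14).
Solving gives Q = 96 with consumers paying €30 and suppliers receiving €44 (the €14 wedge).
ΔCS is the trapezoid between Q = 96 and Q = 76 of height €10: ½ · (76 + 96) · 10 = €860.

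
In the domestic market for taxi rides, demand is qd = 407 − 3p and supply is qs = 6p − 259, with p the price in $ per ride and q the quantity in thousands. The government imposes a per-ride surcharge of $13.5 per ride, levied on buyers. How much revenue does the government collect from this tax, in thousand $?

Before the tax: set 407 − 3p = 6p − 259 → p* = $74, q* = 185.
With the tax collected from buyers, demand (in seller-price terms) shifts: qd = 407 − 3(p + 13.5).
New equilibrium: buyers pay $83, suppliers receive $69.5, q = 158. (Wedge: pb − ps = 13.5.)
Revenue = t · Q = 13.5 · 158 = $2133.

Tax revenue = $2133 thousand.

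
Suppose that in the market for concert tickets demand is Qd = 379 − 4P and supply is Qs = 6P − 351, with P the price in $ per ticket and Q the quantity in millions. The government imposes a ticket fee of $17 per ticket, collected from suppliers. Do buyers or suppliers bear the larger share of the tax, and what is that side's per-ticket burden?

Buyers bear the larger share: $10.2 per ticket.

Without the tax, 379 − 4P = 6P − 351 gives 10P = 730, so P* = $73 and Q* = 87.
With the tax collected from suppliers, supply shifts: Qs = 6(P − 17) − 351.
New equilibrium: buyers pay $83.2, suppliers receive $66.2, Q = 46.2. (Wedge: Pb − Ps = 17.)
Per-ticket burden: buyers $10.2, suppliers $6.8.
Buyers take the larger share because demand is less price-elastic here (demand slope 4 vs supply slope 6).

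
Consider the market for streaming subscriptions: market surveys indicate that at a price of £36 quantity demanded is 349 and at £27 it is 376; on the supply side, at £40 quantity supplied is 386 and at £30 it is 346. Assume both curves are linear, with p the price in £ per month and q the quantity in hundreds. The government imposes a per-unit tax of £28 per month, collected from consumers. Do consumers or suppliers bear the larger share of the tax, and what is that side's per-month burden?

Consumers bear the larger share: £16 per month.

Demand slope: (376 − 349)/(27 − 36) = -3, so qd = 457 − 3p.
Supply slope: (346 − 386)/(30 − 40) = 4, so qs = 4p + 226.
Without the tax, 457 − 3p = 4p + 226 gives 7p = 231, so p* = £33 and q* = 358.
With the tax collected from consumers, demand (in seller-price terms) shifts: qd = 457 − 3(p + 28).
Solving gives q = 310 with consumers paying £49 and suppliers receiving £21 (the £28 wedge).
Per-month burden: consumers £16, suppliers £12.
Consumers take the larger share because demand is less price-elastic here (demand slope 3 vs supply slope 4).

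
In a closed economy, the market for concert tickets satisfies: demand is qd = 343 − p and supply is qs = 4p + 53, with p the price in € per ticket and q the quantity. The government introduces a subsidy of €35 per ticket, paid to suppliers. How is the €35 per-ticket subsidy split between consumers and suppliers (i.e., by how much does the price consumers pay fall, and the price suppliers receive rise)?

Before the subsidy: set 343 − p = 4p + 53 → p* = €58, q* = 285.
With a per-unit subsidy paid to suppliers, each receives p + 35 per unit sold, so supply becomes qs = 4(p + 35) + 53.
Solving gives q = 313 with consumers paying €30 and suppliers receiving €65 (the €35 wedge).
Gain to consumers: €28; to suppliers: €7. (They sum to €35.)

Consumers gain €28 per ticket; suppliers gain €7 per ticket.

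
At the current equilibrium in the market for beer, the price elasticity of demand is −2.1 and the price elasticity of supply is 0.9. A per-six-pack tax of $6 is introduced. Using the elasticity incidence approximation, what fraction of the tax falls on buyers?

Incidence ratio: buyers' share ≈ εs / (εs + |εd|) = 0.9 / (0.9 + 2.1) = 0.3.
Supply is the less elastic side, so buyers bear the smaller share.

Buyers' share ≈ 0.3.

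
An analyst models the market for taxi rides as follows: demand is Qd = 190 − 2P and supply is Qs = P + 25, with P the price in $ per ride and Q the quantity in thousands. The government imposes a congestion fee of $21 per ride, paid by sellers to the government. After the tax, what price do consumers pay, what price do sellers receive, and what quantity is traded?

Before the tax: set 190 − 2P = P + 25 → P* = $55, Q* = 80.
With the tax collected from sellers, supply shifts: Qs = (P − 21) + 25.
Solving gives Q = 66 with consumers paying $62 and sellers receiving $41 (the $21 wedge).

Consumers pay $62; sellers receive $41; quantity = 66.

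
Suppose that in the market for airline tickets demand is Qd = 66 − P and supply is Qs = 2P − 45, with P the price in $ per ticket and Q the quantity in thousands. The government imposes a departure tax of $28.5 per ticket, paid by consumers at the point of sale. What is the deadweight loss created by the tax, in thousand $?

Without the tax, 66 − P = 2P − 45 gives 3P = 111, so P* = $37 and Q* = 29.
With the tax collected from consumers, demand (in seller-price terms) shifts: Qd = 66 − (P + 28.5).
Solving gives Q = 10 with consumers paying $56 and suppliers receiving $27.5 (the $28.5 wedge).
Quantity falls by |ΔQ| = |29 − 10| = 19.
DWL = ½ · t · |ΔQ| = ½ · 28.5 · 19 = $270.75.

Deadweight loss = $270.75 thousand.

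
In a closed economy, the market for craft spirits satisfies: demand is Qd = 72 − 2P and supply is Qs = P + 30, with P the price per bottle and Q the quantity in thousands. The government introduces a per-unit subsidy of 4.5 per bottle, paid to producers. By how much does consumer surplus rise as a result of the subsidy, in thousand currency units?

Without the subsidy, 72 − 2P = P + 30 gives 3P = 42, so P* = 14 and Q* = 44.
With a per-unit subsidy paid to producers, each receives P + 4.5 per unit sold, so supply becomes Qs = (P + 4.5) + 30.
Solving gives Q = 47 with consumers paying 12.5 and producers receiving 17 (the 4.5 wedge).
ΔCS is the trapezoid between Q = 47 and Q = 44 of height 1.5: ½ · (44 + 47) · 1.5 = 68.25.

Consumer surplus rises by 68.25 thousand.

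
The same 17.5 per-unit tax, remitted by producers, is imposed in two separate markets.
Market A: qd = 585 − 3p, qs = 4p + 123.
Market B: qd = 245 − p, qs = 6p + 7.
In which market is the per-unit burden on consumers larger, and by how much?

Market B, by 5.

Market A: pre-tax p* = 66, q* = 387; post-tax q = 357; per-unit burden on consumers = 10.
Market B: pre-tax p* = 34, q* = 211; post-tax q = 196; per-unit burden on consumers = 15.
Difference: 10 vs 15 → market B is larger by 5.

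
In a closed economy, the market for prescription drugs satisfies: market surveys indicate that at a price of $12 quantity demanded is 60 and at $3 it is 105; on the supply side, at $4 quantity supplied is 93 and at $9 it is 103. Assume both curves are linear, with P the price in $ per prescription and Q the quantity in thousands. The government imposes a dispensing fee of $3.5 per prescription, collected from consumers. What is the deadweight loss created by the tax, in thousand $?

Demand slope: (105 − 60)/(3 − 12) = -5, so Qd = 120 − 5P.
Supply slope: (103 − 93)/(9 − 4) = 2, so Qs = 2P + 85.
Without the tax, 120 − 5P = 2P + 85 gives 7P = 35, so P* = $5 and Q* = 95.
With the tax collected from consumers, demand (in seller-price terms) shifts: Qd = 120 − 5(P + 3.5).
Solving gives Q = 90 with consumers paying $6 and sellers receiving $2.5 (the $3.5 wedge).
Quantity falls by |ΔQ| = |95 − 90| = 5.
DWL = ½ · t · |ΔQ| = ½ · 3.5 · 5 = $8.75.

Deadweight loss = $8.75 thousand.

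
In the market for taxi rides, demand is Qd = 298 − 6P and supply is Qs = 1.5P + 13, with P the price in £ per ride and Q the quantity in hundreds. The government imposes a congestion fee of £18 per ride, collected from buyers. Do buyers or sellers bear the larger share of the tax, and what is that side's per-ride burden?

Sellers bear the larger share: £14.4 per ride.

Before the tax: set 298 − 6P = 1.5P + 13 → P* = £38, Q* = 70.
With the tax collected from buyers, demand (in seller-price terms) shifts: Qd = 298 − 6(P + 18).
New equilibrium: buyers pay £41.6, sellers receive £23.6, Q = 48.4. (Wedge: Pb − Ps = 18.)
Per-ride burden: buyers £3.6, sellers £14.4.
Sellers take the larger share because supply is less price-elastic here (demand slope 6 vs supply slope 1.5).
The less price-elastic side of the market bears the larger share of a per-unit tax.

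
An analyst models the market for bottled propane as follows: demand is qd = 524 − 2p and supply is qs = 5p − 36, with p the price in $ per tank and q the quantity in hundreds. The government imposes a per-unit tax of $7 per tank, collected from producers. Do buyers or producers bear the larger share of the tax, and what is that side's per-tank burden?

Without the tax, 524 − 2p = 5p − 36 gives 7p = 560, so p* = $80 and q* = 364.
With the tax collected from producers, supply shifts: qs = 5(p − 7) − 36.
New equilibrium: buyers pay $85, producers receive $78, q = 354. (Wedge: pb − ps = 7.)
Per-tank burden: buyers $5, producers $2.
Buyers take the larger share because demand is less price-elastic here (demand slope 2 vs supply slope 5).
The less price-elastic side of the market bears the larger share of a per-unit tax.

Buyers bear the larger share: $5 per tank.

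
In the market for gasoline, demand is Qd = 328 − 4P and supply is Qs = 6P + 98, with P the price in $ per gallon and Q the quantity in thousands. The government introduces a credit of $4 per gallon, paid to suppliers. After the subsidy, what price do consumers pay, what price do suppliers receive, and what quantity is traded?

Without the subsidy, 328 − 4P = 6P + 98 gives 10P = 230, so P* = $23 and Q* = 236.
With a per-unit subsidy paid to suppliers, each receives P + 4 per unit sold, so supply becomes Qs = 6(P + 4) + 98.
Solving gives Q = 245.6 with consumers paying $20.6 and suppliers receiving $24.6 (the $4 wedge).

Consumers pay $20.6; suppliers receive $24.6; quantity = 245.6.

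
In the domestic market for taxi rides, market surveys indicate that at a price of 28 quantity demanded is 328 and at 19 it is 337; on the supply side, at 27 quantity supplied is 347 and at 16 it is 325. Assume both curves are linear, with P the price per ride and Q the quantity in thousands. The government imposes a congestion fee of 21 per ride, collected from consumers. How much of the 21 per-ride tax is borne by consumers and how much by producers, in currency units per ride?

Demand slope: (337 − 328)/(19 − 28) = -1, so Qd = 356 − P.
Supply slope: (325 − 347)/(16 − 27) = 2, so Qs = 2P + 293.
Before the tax: set 356 − P = 2P + 293 → P* = 21, Q* = 335.
With the tax collected from consumers, demand (in seller-price terms) shifts: Qd = 356 − (P + 21).
Solving gives Q = 321 with consumers paying 35 and producers receiving 14 (the 21 wedge).
Burden on consumers: 14; on producers: 7. (They sum to 21.)

Consumers bear 14 per ride; producers bear 7 per ride.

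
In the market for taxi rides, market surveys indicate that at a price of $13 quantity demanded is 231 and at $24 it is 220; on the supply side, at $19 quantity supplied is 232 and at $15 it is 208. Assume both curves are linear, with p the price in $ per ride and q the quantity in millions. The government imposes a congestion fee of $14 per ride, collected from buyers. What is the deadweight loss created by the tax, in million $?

Deadweight loss = $84 million.

Demand slope: (220 − 231)/(24 − 13) = -1, so qd = 244 − p.
Supply slope: (208 − 232)/(15 − 19) = 6, so qs = 6p + 118.
Without the tax, 244 − p = 6p + 118 gives 7p = 126, so p* = $18 and q* = 226.
With the tax collected from buyers, demand (in seller-price terms) shifts: qd = 244 − (p + 14).
Solving gives q = 214 with buyers paying $30 and sellers receiving $16 (the $14 wedge).
Quantity falls by |ΔQ| = |226 − 214| = 12.
DWL = ½ · t · |ΔQ| = ½ · 14 · 12 = $84.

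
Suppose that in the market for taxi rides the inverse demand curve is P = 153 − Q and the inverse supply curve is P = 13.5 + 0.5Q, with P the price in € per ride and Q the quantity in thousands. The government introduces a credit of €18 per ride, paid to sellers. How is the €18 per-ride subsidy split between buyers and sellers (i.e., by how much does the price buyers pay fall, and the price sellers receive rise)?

Inverting to Q(P) form: Qd = 153 − P; Qs = 2P − 27.
Before the subsidy: set 153 − P = 2P − 27 → P* = €60, Q* = 93.
With a per-unit subsidy paid to sellers, each receives P + 18 per unit sold, so supply becomes Qs = 2(P + 18) − 27.
New equilibrium: buyers pay €48, sellers receive €66, Q = 105. (Wedge: Pb − Ps = −18.)
Gain to buyers: €12; to sellers: €6. (They sum to €18.)

Buyers gain €12 per ride; sellers gain €6 per ride.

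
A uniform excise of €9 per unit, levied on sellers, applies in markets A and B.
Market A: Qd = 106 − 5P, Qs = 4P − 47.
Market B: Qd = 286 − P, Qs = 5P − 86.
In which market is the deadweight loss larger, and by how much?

Market A: pre-tax P* = €17, Q* = 21; post-tax Q = 1; deadweight loss = €90.
Market B: pre-tax P* = €62, Q* = 224; post-tax Q = 216.5; deadweight loss = €33.75.
Difference: €90 vs €33.75 → market A is larger by €56.25.

Market A, by €56.25.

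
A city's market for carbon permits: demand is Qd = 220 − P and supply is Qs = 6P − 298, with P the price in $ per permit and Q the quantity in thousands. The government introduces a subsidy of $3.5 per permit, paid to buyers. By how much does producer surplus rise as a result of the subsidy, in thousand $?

Producer surplus rises by $73.75 thousand.

Without the subsidy, 220 − P = 6P − 298 gives 7P = 518, so P* = $74 and Q* = 146.
With a per-unit subsidy paid to buyers, each effectively pays P − 3.5, so demand becomes Qd = 220 − (P − 3.5).
Solving gives Q = 149 with buyers paying $71 and producers receiving $74.5 (the $3.5 wedge).
ΔPS is the trapezoid between Q = 149 and Q = 146 of height $0.5: ½ · (146 + 149) · 0.5 = $73.75.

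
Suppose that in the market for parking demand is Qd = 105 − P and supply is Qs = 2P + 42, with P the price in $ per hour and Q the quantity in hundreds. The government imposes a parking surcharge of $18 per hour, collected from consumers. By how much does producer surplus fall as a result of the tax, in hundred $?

Producer surplus falls by $468 hundred.

Before the tax: set 105 − P = 2P + 42 → P* = $21, Q* = 84.
With the tax collected from consumers, demand (in seller-price terms) shifts: Qd = 105 − (P + 18).
New equilibrium: consumers pay $33, suppliers receive $15, Q = 72. (Wedge: Pb − Ps = 18.)
ΔPS is the trapezoid between Q = 72 and Q = 84 of height $6: ½ · (84 + 72) · 6 = $468.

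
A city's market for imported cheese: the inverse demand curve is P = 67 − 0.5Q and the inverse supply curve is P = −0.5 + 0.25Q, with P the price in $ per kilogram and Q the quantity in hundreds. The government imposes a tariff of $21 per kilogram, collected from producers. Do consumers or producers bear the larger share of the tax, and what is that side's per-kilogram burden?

Rewrite in direct form: Qd = 134 − 2P and Qs = 4P + 2.
Before the tax: set 134 − 2P = 4P + 2 → P* = $22, Q* = 90.
With the tax collected from producers, supply shifts: Qs = 4(P − 21) + 2.
Solving gives Q = 62 with consumers paying $36 and producers receiving $15 (the $21 wedge).
Per-kilogram burden: consumers $14, producers $7.
Consumers take the larger share because demand is less price-elastic here (demand slope 2 vs supply slope 4).

Consumers bear the larger share: $14 per kilogram.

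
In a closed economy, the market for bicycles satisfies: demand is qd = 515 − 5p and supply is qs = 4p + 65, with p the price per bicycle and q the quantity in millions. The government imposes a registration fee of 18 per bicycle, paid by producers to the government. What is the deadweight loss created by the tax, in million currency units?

Deadweight loss = 360 million.

Before the tax: set 515 − 5p = 4p + 65 → p* = 50, q* = 265.
With the tax collected from producers, supply shifts: qs = 4(p − 18) + 65.
Solving gives q = 225 with buyers paying 58 and producers receiving 40 (the 18 wedge).
Quantity falls by |ΔQ| = |265 − 225| = 40.
DWL = ½ · t · |ΔQ| = ½ · 18 · 40 = 360.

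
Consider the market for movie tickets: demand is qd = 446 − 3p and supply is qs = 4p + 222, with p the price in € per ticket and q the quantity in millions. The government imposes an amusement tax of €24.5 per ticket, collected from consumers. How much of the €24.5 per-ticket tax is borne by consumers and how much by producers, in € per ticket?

Without the tax, 446 − 3p = 4p + 222 gives 7p = 224, so p* = €32 and q* = 350.
With the tax collected from consumers, demand (in seller-price terms) shifts: qd = 446 − 3(p + 24.5).
New equilibrium: consumers pay €46, producers receive €21.5, q = 308. (Wedge: pb − ps = 24.5.)
Burden on consumers: €14; on producers: €10.5. (They sum to €24.5.)

Consumers bear €14 per ticket; producers bear €10.5 per ticket.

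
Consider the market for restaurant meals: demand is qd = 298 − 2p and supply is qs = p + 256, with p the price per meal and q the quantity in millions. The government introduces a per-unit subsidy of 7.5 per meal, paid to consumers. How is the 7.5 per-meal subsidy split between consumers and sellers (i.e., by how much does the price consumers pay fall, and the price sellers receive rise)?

Consumers gain 2.5 per meal; sellers gain 5 per meal.

Before the subsidy: set 298 − 2p = p + 256 → p* = 14, q* = 270.
With a per-unit subsidy paid to consumers, each effectively pays p − 7.5, so demand becomes qd = 298 − 2(p − 7.5).
Solving gives q = 275 with consumers paying 11.5 and sellers receiving 19 (the 7.5 wedge).
Gain to consumers: 2.5; to sellers: 5. (They sum to 7.5.)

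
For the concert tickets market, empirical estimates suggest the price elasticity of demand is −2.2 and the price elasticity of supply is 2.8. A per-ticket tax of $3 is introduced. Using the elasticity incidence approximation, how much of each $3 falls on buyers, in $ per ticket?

Incidence ratio: buyers' share ≈ εs / (εs + |εd|) = 2.8 / (2.8 + 2.2) = 0.56.
So buyers bear ≈ 0.56 × $3 = $1.68; sellers bear $1.32.

Buyers bear ≈ $1.68 per ticket.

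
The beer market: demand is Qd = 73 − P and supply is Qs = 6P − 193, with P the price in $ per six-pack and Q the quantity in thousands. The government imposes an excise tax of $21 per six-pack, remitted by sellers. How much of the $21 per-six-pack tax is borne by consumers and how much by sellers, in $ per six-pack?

Consumers bear $18 per six-pack; sellers bear $3 per six-pack.

Without the tax, 73 − P = 6P − 193 gives 7P = 266, so P* = $38 and Q* = 35.
With the tax collected from sellers, supply shifts: Qs = 6(P − 21) − 193.
New equilibrium: consumers pay $56, sellers receive $35, Q = 17. (Wedge: Pb − Ps = 21.)
Burden on consumers: $18; on sellers: $3. (They sum to $21.)
The less price-elastic side of the market bears the larger share of a per-unit tax.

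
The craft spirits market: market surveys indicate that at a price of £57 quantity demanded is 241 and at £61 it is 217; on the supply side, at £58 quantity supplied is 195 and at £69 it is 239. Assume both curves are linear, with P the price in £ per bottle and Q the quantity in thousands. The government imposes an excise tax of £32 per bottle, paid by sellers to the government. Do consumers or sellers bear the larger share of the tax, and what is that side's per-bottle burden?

Sellers bear the larger share: £19.2 per bottle.

Demand slope: (217 − 241)/(61 − 57) = -6, so Qd = 583 − 6P.
Supply slope: (239 − 195)/(69 − 58) = 4, so Qs = 4P − 37.
Before the tax: set 583 − 6P = 4P − 37 → P* = £62, Q* = 211.
With the tax collected from sellers, supply shifts: Qs = 4(P − 32) − 37.
New equilibrium: consumers pay £74.8, sellers receive £42.8, Q = 134.2. (Wedge: Pb − Ps = 32.)
Per-bottle burden: consumers £12.8, sellers £19.2.
Sellers take the larger share because supply is less price-elastic here (demand slope 6 vs supply slope 4).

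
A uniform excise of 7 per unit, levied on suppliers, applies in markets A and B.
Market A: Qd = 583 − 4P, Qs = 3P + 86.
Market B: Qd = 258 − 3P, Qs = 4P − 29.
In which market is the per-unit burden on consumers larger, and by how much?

Market A: pre-tax P* = 71, Q* = 299; post-tax Q = 287; per-unit burden on consumers = 3.
Market B: pre-tax P* = 41, Q* = 135; post-tax Q = 123; per-unit burden on consumers = 4.
Difference: 3 vs 4 → market B is larger by 1.

Market B, by 1.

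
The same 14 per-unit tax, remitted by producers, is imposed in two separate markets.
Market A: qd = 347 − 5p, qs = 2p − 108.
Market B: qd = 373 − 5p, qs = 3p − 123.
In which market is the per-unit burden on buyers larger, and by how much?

Market B, by 1.25.

Market A: pre-tax p* = 65, q* = 22; post-tax q = 2; per-unit burden on buyers = 4.
Market B: pre-tax p* = 62, q* = 63; post-tax q = 36.75; per-unit burden on buyers = 5.25.
Difference: 4 vs 5.25 → market B is larger by 1.25.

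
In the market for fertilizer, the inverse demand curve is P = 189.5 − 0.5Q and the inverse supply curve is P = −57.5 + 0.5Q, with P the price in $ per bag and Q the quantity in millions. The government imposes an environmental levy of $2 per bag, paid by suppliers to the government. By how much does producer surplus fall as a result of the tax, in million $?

Producer surplus falls by $246 million.

Rewrite in direct form: Qd = 379 − 2P and Qs = 2P + 115.
Before the tax: set 379 − 2P = 2P + 115 → P* = $66, Q* = 247.
With the tax collected from suppliers, supply shifts: Qs = 2(P − 2) + 115.
Solving gives Q = 245 with consumers paying $67 and suppliers receiving $65 (the $2 wedge).
ΔPS is the trapezoid between Q = 245 and Q = 247 of height $1: ½ · (247 + 245) · 1 = $246.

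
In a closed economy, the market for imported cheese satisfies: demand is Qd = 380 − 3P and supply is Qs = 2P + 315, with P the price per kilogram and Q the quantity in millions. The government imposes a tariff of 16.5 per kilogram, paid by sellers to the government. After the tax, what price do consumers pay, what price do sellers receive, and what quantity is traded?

Without the tax, 380 − 3P = 2P + 315 gives 5P = 65, so P* = 13 and Q* = 341.
With the tax collected from sellers, supply shifts: Qs = 2(P − 16.5) + 315.
Solving gives Q = 321.2 with consumers paying 19.6 and sellers receiving 3.1 (the 16.5 wedge).
The less price-elastic side of the market bears the larger share of a per-unit tax.

Consumers pay 19.6; sellers receive 3.1; quantity = 321.2.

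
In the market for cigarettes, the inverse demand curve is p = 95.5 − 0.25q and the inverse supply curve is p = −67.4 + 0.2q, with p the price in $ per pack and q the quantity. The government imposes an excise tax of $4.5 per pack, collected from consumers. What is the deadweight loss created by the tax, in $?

Deadweight loss = $22.5.

Inverting to q(p) form: qd = 382 − 4p; qs = 5p + 337.
Without the tax, 382 − 4p = 5p + 337 gives 9p = 45, so p* = $5 and q* = 362.
With the tax collected from consumers, demand (in seller-price terms) shifts: qd = 382 − 4(p + 4.5).
Solving gives q = 352 with consumers paying $7.5 and sellers receiving $3 (the $4.5 wedge).
Quantity falls by |ΔQ| = |362 − 352| = 10.
DWL = ½ · t · |ΔQ| = ½ · 4.5 · 10 = $22.5.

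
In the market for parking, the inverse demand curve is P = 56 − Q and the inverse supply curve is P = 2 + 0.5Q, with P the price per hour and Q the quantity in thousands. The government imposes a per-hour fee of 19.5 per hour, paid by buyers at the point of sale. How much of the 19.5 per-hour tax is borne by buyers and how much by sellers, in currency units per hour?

Buyers bear 13 per hour; sellers bear 6.5 per hour.

Inverting to Q(P) form: Qd = 56 − P; Qs = 2P − 4.
Without the tax, 56 − P = 2P − 4 gives 3P = 60, so P* = 20 and Q* = 36.
With the tax collected from buyers, demand (in seller-price terms) shifts: Qd = 56 − (P + 19.5).
Solving gives Q = 23 with buyers paying 33 and sellers receiving 13.5 (the 19.5 wedge).
Burden on buyers: 13; on sellers: 6.5. (They sum to 19.5.)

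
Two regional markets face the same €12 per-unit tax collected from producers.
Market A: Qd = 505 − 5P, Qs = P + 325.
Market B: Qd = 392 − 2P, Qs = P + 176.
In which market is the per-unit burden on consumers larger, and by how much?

Market A: pre-tax P* = €30, Q* = 355; post-tax Q = 345; per-unit burden on consumers = €2.
Market B: pre-tax P* = €72, Q* = 248; post-tax Q = 240; per-unit burden on consumers = €4.
Difference: €2 vs €4 → market B is larger by €2.

Market B, by €2.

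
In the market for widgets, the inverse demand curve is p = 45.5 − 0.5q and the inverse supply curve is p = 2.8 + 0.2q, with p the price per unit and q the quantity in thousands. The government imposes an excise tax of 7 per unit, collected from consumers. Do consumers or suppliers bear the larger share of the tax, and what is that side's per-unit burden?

Consumers bear the larger share: 5 per unit.

Inverting to q(p) form: qd = 91 − 2p; qs = 5p − 14.
Without the tax, 91 − 2p = 5p − 14 gives 7p = 105, so p* = 15 and q* = 61.
With the tax collected from consumers, demand (in seller-price terms) shifts: qd = 91 − 2(p + 7).
New equilibrium: consumers pay 20, suppliers receive 13, q = 51. (Wedge: pb − ps = 7.)
Per-unit burden: consumers 5, suppliers 2.
Consumers take the larger share because demand is less price-elastic here (demand slope 2 vs supply slope 5).
The less price-elastic side of the market bears the larger share of a per-unit tax.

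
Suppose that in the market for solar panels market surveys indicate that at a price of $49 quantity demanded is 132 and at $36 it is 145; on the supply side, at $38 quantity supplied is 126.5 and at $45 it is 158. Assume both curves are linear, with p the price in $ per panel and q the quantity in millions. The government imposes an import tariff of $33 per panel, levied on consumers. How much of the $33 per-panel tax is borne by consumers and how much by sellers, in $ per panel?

Consumers bear $27 per panel; sellers bear $6 per panel.

Demand slope: (145 − 132)/(36 − 49) = -1, so qd = 181 − p.
Supply slope: (158 − 126.5)/(45 − 38) = 4.5, so qs = 4.5p − 44.5.
Without the tax, 181 − p = 4.5p − 44.5 gives 5.5p = 225.5, so p* = $41 and q* = 140.
With the tax collected from consumers, demand (in seller-price terms) shifts: qd = 181 − (p + 33).
Solving gives q = 113 with consumers paying $68 and sellers receiving $35 (the $33 wedge).
Burden on consumers: $27; on sellers: $6. (They sum to $33.)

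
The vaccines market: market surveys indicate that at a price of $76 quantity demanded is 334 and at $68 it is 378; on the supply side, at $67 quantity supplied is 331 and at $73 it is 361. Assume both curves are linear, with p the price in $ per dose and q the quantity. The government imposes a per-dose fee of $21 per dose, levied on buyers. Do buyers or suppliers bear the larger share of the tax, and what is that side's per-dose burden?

Demand slope: (378 − 334)/(68 − 76) = -5.5, so qd = 752 − 5.5p.
Supply slope: (361 − 331)/(73 − 67) = 5, so qs = 5p − 4.
Before the tax: set 752 − 5.5p = 5p − 4 → p* = $72, q* = 356.
With the tax collected from buyers, demand (in seller-price terms) shifts: qd = 752 − 5.5(p + 21).
New equilibrium: buyers pay $82, suppliers receive $61, q = 301. (Wedge: pb − ps = 21.)
Per-dose burden: buyers $10, suppliers $11.
Suppliers take the larger share because supply is less price-elastic here (demand slope 5.5 vs supply slope 5).

Suppliers bear the larger share: $11 per dose.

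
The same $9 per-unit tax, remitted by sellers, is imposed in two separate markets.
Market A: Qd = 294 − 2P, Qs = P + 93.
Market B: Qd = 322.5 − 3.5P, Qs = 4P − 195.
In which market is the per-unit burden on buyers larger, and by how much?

Market A: pre-tax P* = $67, Q* = 160; post-tax Q = 154; per-unit burden on buyers = $3.
Market B: pre-tax P* = $69, Q* = 81; post-tax Q = 64.2; per-unit burden on buyers = $4.8.
Difference: $3 vs $4.8 → market B is larger by $1.8.

Market B, by $1.8.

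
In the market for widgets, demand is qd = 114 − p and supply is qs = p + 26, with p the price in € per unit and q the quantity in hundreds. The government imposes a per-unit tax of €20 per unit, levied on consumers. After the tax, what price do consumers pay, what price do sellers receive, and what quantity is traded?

Without the tax, 114 − p = p + 26 gives 2p = 88, so p* = €44 and q* = 70.
With the tax collected from consumers, demand (in seller-price terms) shifts: qd = 114 − (p + 20).
Solving gives q = 60 with consumers paying €54 and sellers receiving €34 (the €20 wedge).

Consumers pay €54; sellers receive €34; quantity = 60.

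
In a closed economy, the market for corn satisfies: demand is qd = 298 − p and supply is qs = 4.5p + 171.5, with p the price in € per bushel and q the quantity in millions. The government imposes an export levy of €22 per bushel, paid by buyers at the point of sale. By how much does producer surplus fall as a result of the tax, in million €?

Without the tax, 298 − p = 4.5p + 171.5 gives 5.5p = 126.5, so p* = €23 and q* = 275.
With the tax collected from buyers, demand (in seller-price terms) shifts: qd = 298 − (p + 22).
New equilibrium: buyers pay €41, suppliers receive €19, q = 257. (Wedge: pb − ps = 22.)
ΔPS is the trapezoid between Q = 257 and Q = 275 of height €4: ½ · (275 + 257) · 4 = €1064.

Producer surplus falls by €1064 million.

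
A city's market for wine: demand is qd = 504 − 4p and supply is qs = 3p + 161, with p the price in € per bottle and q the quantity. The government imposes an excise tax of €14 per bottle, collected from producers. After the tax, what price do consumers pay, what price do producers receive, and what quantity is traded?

Without the tax, 504 − 4p = 3p + 161 gives 7p = 343, so p* = €49 and q* = 308.
With the tax collected from producers, supply shifts: qs = 3(p − 14) + 161.
Solving gives q = 284 with consumers paying €55 and producers receiving €41 (the €14 wedge).
The less price-elastic side of the market bears the larger share of a per-unit tax.

Consumers pay €55; producers receive €41; quantity = 284.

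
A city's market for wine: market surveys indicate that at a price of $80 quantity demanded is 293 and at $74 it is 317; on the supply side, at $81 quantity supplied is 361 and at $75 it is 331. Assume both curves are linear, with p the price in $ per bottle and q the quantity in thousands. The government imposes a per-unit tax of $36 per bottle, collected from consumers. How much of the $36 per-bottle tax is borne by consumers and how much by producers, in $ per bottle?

Consumers bear $20 per bottle; producers bear $16 per bottle.

Demand slope: (317 − 293)/(74 − 80) = -4, so qd = 613 − 4p.
Supply slope: (331 − 361)/(75 − 81) = 5, so qs = 5p − 44.
Without the tax, 613 − 4p = 5p − 44 gives 9p = 657, so p* = $73 and q* = 321.
With the tax collected from consumers, demand (in seller-price terms) shifts: qd = 613 − 4(p + 36).
Solving gives q = 241 with consumers paying $93 and producers receiving $57 (the $36 wedge).
Burden on consumers: $20; on producers: $16. (They sum to $36.)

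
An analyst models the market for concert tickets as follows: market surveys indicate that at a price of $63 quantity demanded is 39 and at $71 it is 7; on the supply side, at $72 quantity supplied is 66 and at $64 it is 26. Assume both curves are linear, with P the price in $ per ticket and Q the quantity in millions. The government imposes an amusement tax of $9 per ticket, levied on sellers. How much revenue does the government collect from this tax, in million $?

Demand slope: (7 − 39)/(71 − 63) = -4, so Qd = 291 − 4P.
Supply slope: (26 − 66)/(64 − 72) = 5, so Qs = 5P − 294.
Before the tax: set 291 − 4P = 5P − 294 → P* = $65, Q* = 31.
With the tax collected from sellers, supply shifts: Qs = 5(P − 9) − 294.
Solving gives Q = 11 with buyers paying $70 and sellers receiving $61 (the $9 wedge).
Revenue = t · Q = 9 · 11 = $99.

Tax revenue = $99 million.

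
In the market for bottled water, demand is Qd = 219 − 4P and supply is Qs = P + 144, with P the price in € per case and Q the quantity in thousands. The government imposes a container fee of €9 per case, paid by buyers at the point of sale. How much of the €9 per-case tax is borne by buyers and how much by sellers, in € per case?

Before the tax: set 219 − 4P = P + 144 → P* = €15, Q* = 159.
With the tax collected from buyers, demand (in seller-price terms) shifts: Qd = 219 − 4(P + 9).
New equilibrium: buyers pay €16.8, sellers receive €7.8, Q = 151.8. (Wedge: Pb − Ps = 9.)
Burden on buyers: €1.8; on sellers: €7.2. (They sum to €9.)

Buyers bear €1.8 per case; sellers bear €7.2 per case.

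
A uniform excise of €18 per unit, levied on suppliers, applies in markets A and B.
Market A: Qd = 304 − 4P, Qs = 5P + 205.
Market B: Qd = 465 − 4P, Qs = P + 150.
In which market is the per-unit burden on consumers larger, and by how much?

Market A, by €6.4.

Market A: pre-tax P* = €11, Q* = 260; post-tax Q = 220; per-unit burden on consumers = €10.
Market B: pre-tax P* = €63, Q* = 213; post-tax Q = 198.6; per-unit burden on consumers = €3.6.
Difference: €10 vs €3.6 → market A is larger by €6.4.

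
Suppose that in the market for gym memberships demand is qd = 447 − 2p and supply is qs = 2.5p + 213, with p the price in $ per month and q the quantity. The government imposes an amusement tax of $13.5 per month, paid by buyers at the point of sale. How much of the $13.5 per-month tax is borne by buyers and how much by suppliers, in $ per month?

Without the tax, 447 − 2p = 2.5p + 213 gives 4.5p = 234, so p* = $52 and q* = 343.
With the tax collected from buyers, demand (in seller-price terms) shifts: qd = 447 − 2(p + 13.5).
New equilibrium: buyers pay $59.5, suppliers receive $46, q = 328. (Wedge: pb − ps = 13.5.)
Burden on buyers: $7.5; on suppliers: $6. (They sum to $13.5.)
The less price-elastic side of the market bears the larger share of a per-unit tax.

Buyers bear $7.5 per month; suppliers bear $6 per month.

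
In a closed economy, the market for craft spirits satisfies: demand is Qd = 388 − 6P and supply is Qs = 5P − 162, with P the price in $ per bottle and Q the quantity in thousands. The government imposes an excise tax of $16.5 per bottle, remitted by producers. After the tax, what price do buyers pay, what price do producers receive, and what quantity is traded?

Before the tax: set 388 − 6P = 5P − 162 → P* = $50, Q* = 88.
With the tax collected from producers, supply shifts: Qs = 5(P − 16.5) − 162.
New equilibrium: buyers pay $57.5, producers receive $41, Q = 43. (Wedge: Pb − Ps = 16.5.)

Buyers pay $57.5; producers receive $41; quantity = 43.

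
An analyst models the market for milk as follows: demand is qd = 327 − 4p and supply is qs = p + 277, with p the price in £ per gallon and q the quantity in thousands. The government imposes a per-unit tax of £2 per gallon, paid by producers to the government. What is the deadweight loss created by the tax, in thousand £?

Deadweight loss = £1.6 thousand.

Before the tax: set 327 − 4p = p + 277 → p* = £10, q* = 287.
With the tax collected from producers, supply shifts: qs = (p − 2) + 277.
New equilibrium: consumers pay £10.4, producers receive £8.4, q = 285.4. (Wedge: pb − ps = 2.)
Quantity falls by |ΔQ| = |287 − 285.4| = 1.6.
DWL = ½ · t · |ΔQ| = ½ · 2 · 1.6 = £1.6.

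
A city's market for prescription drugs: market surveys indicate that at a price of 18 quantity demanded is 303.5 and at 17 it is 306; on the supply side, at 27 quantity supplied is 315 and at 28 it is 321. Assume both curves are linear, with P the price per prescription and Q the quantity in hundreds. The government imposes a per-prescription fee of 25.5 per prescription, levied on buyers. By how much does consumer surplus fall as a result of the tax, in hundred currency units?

Consumer surplus falls by 4833 hundred.

Demand slope: (306 − 303.5)/(17 − 18) = -2.5, so Qd = 348.5 − 2.5P.
Supply slope: (321 − 315)/(28 − 27) = 6, so Qs = 6P + 153.
Without the tax, 348.5 − 2.5P = 6P + 153 gives 8.5P = 195.5, so P* = 23 and Q* = 291.
With the tax collected from buyers, demand (in seller-price terms) shifts: Qd = 348.5 − 2.5(P + 25.5).
New equilibrium: buyers pay 41, suppliers receive 15.5, Q = 246. (Wedge: Pb − Ps = 25.5.)
ΔCS is the trapezoid between Q = 246 and Q = 291 of height 18: ½ · (291 + 246) · 18 = 4833.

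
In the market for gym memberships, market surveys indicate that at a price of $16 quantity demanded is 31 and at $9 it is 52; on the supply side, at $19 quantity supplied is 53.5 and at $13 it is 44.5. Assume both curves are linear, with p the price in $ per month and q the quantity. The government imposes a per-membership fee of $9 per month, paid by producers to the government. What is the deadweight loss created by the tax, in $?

Demand slope: (52 − 31)/(9 − 16) = -3, so qd = 79 − 3p.
Supply slope: (44.5 − 53.5)/(13 − 19) = 1.5, so qs = 1.5p + 25.
Before the tax: set 79 − 3p = 1.5p + 25 → p* = $12, q* = 43.
With the tax collected from producers, supply shifts: qs = 1.5(p − 9) + 25.
Solving gives q = 34 with buyers paying $15 and producers receiving $6 (the $9 wedge).
Quantity falls by |ΔQ| = |43 − 34| = 9.
DWL = ½ · t · |ΔQ| = ½ · 9 · 9 = $40.5.

Deadweight loss = $40.5.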